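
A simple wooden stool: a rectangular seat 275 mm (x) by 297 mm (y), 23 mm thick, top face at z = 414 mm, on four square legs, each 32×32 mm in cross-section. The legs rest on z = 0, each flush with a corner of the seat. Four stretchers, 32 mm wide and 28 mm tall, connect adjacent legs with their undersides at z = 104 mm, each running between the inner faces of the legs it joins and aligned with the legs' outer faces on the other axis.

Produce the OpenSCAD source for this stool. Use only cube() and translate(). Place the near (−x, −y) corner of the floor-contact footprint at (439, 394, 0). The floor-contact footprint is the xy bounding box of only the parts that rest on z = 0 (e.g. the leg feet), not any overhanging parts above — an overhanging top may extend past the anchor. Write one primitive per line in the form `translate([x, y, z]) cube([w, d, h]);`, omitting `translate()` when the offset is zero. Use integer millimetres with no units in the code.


translate([439, 394, 391]) cube([275, 297, 23]);
translate([439, 394, 0]) cube([32, 32, 391]);
translate([682, 394, 0]) cube([32, 32, 391]);
translate([439, 659, 0]) cube([32, 32, 391]);
translate([682, 659, 0]) cube([32, 32, 391]);
translate([471, 394, 104]) cube([211, 32, 28]);
translate([471, 659, 104]) cube([211, 32, 28]);
translate([439, 426, 104]) cube([32, 233, 28]);
translate([682, 426, 104]) cube([32, 233, 28]);


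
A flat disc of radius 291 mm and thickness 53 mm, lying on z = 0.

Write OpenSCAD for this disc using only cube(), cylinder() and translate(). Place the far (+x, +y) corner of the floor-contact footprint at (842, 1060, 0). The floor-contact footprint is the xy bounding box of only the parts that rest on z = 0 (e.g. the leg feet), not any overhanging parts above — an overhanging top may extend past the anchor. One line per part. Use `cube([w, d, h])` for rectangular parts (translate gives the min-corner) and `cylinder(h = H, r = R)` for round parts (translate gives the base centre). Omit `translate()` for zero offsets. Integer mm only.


translate([551, 769, 0]) cylinder(h = 53, r = 291);


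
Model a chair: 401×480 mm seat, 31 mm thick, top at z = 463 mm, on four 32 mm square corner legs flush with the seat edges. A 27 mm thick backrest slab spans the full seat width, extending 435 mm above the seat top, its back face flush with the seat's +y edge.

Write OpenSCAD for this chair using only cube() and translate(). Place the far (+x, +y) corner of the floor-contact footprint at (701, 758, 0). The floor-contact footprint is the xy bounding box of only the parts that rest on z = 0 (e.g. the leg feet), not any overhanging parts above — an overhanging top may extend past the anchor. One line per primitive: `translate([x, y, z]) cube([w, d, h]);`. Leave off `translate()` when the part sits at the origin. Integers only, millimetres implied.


translate([300, 278, 432]) cube([401, 480, 31]);
translate([300, 278, 0]) cube([32, 32, 432]);
translate([669, 278, 0]) cube([32, 32, 432]);
translate([300, 726, 0]) cube([32, 32, 432]);
translate([669, 726, 0]) cube([32, 32, 432]);
translate([300, 731, 463]) cube([401, 27, 435]);


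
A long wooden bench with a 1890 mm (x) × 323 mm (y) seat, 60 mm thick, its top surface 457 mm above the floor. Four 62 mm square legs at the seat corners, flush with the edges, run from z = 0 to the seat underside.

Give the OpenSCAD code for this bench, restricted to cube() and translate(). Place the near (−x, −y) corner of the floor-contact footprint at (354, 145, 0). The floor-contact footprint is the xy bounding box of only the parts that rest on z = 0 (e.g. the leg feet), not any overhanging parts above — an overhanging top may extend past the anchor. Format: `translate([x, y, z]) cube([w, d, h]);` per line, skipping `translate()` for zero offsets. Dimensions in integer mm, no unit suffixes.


// leg_h = 457 − 60 = 397
translate([354, 145, 397]) cube([1890, 323, 60]);
translate([354, 145, 0]) cube([62, 62, 397]);
translate([354, 406, 0]) cube([62, 62, 397]);
translate([2182, 145, 0]) cube([62, 62, 397]);
translate([2182, 406, 0]) cube([62, 62, 397]);


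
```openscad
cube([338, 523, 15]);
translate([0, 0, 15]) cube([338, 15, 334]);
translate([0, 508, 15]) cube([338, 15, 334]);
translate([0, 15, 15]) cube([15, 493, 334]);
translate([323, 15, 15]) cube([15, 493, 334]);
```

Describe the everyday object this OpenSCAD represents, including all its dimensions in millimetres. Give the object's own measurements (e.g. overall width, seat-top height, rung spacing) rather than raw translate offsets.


An open-topped rectangular box: outside dimensions 338×523×349 mm, with a uniform wall and base thickness of 15 mm. The base is a full 338×523 slab on the floor; four walls sit on top of the base. The front and back walls (the −y and +y sides) span the full width; the two side walls fit between them.


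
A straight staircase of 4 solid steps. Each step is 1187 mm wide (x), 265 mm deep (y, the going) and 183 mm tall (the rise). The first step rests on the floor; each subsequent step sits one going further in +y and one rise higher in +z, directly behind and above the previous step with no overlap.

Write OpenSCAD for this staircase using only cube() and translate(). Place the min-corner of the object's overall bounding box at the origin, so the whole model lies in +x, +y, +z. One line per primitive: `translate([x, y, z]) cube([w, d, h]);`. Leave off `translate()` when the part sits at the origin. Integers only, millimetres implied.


cube([1187, 265, 183]);
translate([0, 265, 183]) cube([1187, 265, 183]);
translate([0, 530, 366]) cube([1187, 265, 183]);
translate([0, 795, 549]) cube([1187, 265, 183]);


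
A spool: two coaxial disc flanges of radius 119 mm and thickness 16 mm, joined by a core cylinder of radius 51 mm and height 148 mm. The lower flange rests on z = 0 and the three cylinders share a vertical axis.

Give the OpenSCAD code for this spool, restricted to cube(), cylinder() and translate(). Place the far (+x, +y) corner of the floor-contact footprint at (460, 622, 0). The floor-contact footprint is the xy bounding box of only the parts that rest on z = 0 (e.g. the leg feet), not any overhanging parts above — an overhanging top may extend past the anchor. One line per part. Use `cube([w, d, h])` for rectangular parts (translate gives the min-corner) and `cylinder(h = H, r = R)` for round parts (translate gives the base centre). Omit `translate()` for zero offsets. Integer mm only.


translate([341, 503, 0]) cylinder(h = 16, r = 119);
translate([341, 503, 16]) cylinder(h = 148, r = 51);
translate([341, 503, 164]) cylinder(h = 16, r = 119);


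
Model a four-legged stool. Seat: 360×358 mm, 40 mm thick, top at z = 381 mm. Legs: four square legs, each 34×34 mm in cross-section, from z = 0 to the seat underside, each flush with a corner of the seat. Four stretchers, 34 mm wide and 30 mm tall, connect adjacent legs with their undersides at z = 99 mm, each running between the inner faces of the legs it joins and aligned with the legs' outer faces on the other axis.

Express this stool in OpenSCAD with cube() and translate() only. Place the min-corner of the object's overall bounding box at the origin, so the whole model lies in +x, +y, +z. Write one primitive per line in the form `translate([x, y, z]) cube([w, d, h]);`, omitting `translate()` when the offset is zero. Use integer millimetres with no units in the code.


// leg_h = 381 - 40 = 341
// stretcher span = 360 - 2*34 = 292
translate([0, 0, 341]) cube([360, 358, 40]);
cube([34, 34, 341]);
translate([326, 0, 0]) cube([34, 34, 341]);
translate([0, 324, 0]) cube([34, 34, 341]);
translate([326, 324, 0]) cube([34, 34, 341]);
translate([34, 0, 99]) cube([292, 34, 30]);
translate([34, 324, 99]) cube([292, 34, 30]);
translate([0, 34, 99]) cube([34, 290, 30]);
translate([326, 34, 99]) cube([34, 290, 30]);


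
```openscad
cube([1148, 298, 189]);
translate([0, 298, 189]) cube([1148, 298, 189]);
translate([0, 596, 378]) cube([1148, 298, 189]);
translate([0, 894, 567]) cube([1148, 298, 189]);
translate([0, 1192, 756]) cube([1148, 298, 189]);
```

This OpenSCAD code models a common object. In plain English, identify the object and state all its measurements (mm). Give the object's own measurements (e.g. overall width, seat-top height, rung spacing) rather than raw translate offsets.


A straight staircase of 5 solid steps. Each step is 1148 mm wide (x), 298 mm deep (y, the going) and 189 mm tall (the rise). The first step rests on the floor; each subsequent step sits one going further in +y and one rise higher in +z, directly behind and above the previous step with no overlap.


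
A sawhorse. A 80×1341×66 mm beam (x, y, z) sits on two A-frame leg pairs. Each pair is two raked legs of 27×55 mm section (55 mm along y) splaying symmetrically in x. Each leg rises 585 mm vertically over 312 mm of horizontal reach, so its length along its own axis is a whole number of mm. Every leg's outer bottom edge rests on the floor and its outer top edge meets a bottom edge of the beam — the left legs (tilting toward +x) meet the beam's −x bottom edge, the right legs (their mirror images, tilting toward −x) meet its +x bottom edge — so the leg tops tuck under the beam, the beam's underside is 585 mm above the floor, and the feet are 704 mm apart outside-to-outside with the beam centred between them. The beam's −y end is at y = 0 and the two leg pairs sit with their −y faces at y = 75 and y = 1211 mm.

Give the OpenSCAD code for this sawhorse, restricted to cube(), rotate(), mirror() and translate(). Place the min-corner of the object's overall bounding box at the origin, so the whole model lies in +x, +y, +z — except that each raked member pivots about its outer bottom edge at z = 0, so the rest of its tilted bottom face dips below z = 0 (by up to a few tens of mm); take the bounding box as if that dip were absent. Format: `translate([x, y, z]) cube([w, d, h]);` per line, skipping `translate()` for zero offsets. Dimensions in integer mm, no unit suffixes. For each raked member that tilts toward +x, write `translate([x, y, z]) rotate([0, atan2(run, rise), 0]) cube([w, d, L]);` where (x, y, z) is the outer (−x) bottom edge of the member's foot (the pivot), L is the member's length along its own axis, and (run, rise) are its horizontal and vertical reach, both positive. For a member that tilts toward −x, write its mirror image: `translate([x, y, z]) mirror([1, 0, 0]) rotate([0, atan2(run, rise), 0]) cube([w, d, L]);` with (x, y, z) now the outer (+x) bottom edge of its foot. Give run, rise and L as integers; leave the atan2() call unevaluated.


translate([312, 0, 585]) cube([80, 1341, 66]);
translate([0, 75, 0]) rotate([0, atan2(312, 585), 0]) cube([27, 55, 663]);
translate([704, 75, 0]) mirror([1, 0, 0]) rotate([0, atan2(312, 585), 0]) cube([27, 55, 663]);
translate([0, 1211, 0]) rotate([0, atan2(312, 585), 0]) cube([27, 55, 663]);
translate([704, 1211, 0]) mirror([1, 0, 0]) rotate([0, atan2(312, 585), 0]) cube([27, 55, 663]);


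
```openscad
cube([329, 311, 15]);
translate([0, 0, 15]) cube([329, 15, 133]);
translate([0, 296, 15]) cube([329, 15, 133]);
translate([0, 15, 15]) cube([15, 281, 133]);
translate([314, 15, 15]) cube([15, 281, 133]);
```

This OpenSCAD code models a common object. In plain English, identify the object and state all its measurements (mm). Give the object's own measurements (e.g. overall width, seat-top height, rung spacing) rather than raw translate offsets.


An open-topped rectangular box: outside dimensions 329×311×148 mm, with a uniform wall and base thickness of 15 mm. The base is a full 329×311 slab on the floor; four walls sit on top of the base. The front and back walls (the −y and +y sides) span the full width; the two side walls fit between them.


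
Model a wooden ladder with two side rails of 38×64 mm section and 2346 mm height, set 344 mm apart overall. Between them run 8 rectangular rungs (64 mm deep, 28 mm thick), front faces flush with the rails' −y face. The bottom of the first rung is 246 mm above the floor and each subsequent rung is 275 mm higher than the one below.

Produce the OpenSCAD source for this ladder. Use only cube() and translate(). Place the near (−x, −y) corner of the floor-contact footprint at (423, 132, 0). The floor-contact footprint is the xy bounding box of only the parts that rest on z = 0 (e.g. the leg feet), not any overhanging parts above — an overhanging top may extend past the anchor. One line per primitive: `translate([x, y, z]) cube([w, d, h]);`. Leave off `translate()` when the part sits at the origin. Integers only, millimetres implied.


// rung span = 344 - 2*38 = 268
// rung[k] z = 246 + k*275
translate([423, 132, 0]) cube([38, 64, 2346]);
translate([729, 132, 0]) cube([38, 64, 2346]);
translate([461, 132, 246]) cube([268, 64, 28]);
translate([461, 132, 521]) cube([268, 64, 28]);
translate([461, 132, 796]) cube([268, 64, 28]);
translate([461, 132, 1071]) cube([268, 64, 28]);
translate([461, 132, 1346]) cube([268, 64, 28]);
translate([461, 132, 1621]) cube([268, 64, 28]);
translate([461, 132, 1896]) cube([268, 64, 28]);
translate([461, 132, 2171]) cube([268, 64, 28]);


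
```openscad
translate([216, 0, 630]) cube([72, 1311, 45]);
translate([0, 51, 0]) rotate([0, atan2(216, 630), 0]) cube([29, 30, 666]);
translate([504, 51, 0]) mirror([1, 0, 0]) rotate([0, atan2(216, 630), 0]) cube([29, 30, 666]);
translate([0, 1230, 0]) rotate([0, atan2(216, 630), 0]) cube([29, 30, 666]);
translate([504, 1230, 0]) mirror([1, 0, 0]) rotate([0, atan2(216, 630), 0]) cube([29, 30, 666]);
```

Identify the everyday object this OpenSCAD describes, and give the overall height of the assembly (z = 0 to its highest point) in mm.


A sawhorse. The overall height is 675 mm.

A beam across two mirrored pairs of raked legs — a sawhorse. The beam's underside is at z = 630 (matching the legs' vertical rise in atan2(216, 630)) and the beam is 45 mm tall, so its top is at 630 + 45 = 675 mm. The raked legs top out at the beam's underside, so that is the highest point.


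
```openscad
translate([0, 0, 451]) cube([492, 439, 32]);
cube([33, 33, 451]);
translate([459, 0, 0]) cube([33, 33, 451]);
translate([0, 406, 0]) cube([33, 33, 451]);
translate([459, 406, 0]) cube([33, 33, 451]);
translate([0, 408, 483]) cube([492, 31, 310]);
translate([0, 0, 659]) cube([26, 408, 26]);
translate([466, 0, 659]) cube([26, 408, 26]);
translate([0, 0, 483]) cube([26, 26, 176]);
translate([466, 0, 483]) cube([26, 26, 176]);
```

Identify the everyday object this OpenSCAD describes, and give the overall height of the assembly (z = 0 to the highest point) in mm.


A chair. The overall height is 793 mm.

A slab on four corner posts with a tall panel at the back — a chair. The seat slab sits at z = 451 with thickness 32, and the 310 mm backrest starts at the seat top, so the overall height is 451 + 32 + 310 = 793 mm.


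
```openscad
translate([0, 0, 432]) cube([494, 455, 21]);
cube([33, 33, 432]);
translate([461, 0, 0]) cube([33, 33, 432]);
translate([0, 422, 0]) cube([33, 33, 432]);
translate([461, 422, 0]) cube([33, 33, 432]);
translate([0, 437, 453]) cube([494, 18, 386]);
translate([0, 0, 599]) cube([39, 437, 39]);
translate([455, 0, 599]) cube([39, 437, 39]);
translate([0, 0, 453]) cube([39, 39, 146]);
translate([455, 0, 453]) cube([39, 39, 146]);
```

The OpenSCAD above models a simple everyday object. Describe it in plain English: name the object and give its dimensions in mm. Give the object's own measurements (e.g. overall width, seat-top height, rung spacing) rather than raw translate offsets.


A chair. The seat is a 494×455×21 mm slab with its top at z = 453 mm, on four 33×33 mm corner legs (flush with the seat edges, standing on z = 0). A flat backrest 18 mm thick, 386 mm tall, spans the full seat width and rises from the seat top along its +y edge, rear face flush with the rear of the seat. Two armrests of 39×39 mm section run along each side from the seat's front edge to the front of the backrest, top faces 185 mm above the seat top and outer faces flush with the seat's x-edges; a 39×39 mm post under the front of each armrest stands on the seat at the front corner.


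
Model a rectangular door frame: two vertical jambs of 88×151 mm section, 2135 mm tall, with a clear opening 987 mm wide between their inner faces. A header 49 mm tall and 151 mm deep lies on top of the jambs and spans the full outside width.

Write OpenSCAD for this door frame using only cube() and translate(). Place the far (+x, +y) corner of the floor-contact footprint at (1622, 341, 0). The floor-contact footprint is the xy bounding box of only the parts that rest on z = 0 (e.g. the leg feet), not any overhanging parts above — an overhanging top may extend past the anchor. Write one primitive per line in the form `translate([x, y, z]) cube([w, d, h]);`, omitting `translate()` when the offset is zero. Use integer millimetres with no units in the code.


translate([459, 190, 0]) cube([88, 151, 2135]);
translate([1534, 190, 0]) cube([88, 151, 2135]);
translate([459, 190, 2135]) cube([1163, 151, 49]);


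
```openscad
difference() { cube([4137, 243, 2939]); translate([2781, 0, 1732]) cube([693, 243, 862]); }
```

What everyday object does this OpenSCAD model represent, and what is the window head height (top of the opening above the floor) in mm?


A wall with a window opening. The window head height is 2594 mm.

A wall with a rectangular opening subtracted — a window. Sill at z = 1732, opening 862 mm tall, so the head is at 1732 + 862 = 2594 mm.


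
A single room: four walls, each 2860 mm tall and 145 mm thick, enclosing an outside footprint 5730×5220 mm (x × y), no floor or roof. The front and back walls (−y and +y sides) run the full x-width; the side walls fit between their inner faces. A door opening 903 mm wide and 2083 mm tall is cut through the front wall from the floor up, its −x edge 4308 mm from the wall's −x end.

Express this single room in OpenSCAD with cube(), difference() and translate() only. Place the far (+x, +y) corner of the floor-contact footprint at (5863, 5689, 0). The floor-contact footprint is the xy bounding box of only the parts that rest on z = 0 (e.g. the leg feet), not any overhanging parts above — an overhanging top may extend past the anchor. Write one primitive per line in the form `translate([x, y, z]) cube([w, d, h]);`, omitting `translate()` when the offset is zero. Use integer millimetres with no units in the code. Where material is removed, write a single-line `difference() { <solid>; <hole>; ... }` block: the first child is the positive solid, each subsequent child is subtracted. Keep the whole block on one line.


difference() { translate([133, 469, 0]) cube([5730, 145, 2860]); translate([4441, 469, 0]) cube([903, 145, 2083]); }
translate([133, 5544, 0]) cube([5730, 145, 2860]);
translate([133, 614, 0]) cube([145, 4930, 2860]);
translate([5718, 614, 0]) cube([145, 4930, 2860]);


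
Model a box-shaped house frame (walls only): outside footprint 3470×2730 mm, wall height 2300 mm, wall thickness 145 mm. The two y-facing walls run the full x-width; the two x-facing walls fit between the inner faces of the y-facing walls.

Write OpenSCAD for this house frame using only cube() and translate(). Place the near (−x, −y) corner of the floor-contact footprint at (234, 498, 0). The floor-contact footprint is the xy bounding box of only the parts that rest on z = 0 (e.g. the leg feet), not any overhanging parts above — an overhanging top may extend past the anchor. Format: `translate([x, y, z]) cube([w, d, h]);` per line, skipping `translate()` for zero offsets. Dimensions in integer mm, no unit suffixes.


translate([234, 498, 0]) cube([3470, 145, 2300]);
translate([234, 3083, 0]) cube([3470, 145, 2300]);
translate([234, 643, 0]) cube([145, 2440, 2300]);
translate([3559, 643, 0]) cube([145, 2440, 2300]);


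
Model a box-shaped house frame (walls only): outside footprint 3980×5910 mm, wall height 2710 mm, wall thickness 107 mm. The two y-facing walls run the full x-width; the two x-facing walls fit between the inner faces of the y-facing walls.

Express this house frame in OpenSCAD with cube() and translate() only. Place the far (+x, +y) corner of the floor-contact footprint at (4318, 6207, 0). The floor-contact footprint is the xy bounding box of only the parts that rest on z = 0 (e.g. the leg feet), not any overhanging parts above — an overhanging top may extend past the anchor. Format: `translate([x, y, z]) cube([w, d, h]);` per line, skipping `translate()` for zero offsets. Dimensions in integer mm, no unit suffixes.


translate([338, 297, 0]) cube([3980, 107, 2710]);
translate([338, 6100, 0]) cube([3980, 107, 2710]);
translate([338, 404, 0]) cube([107, 5696, 2710]);
translate([4211, 404, 0]) cube([107, 5696, 2710]);


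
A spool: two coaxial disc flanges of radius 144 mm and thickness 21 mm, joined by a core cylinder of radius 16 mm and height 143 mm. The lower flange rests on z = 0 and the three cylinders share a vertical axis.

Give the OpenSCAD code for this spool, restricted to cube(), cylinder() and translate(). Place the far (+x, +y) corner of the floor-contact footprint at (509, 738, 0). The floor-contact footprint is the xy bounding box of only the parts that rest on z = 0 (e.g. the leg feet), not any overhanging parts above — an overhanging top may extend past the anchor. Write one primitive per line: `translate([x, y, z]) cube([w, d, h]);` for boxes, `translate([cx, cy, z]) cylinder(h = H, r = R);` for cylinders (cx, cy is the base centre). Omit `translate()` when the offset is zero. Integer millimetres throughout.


translate([365, 594, 0]) cylinder(h = 21, r = 144);
translate([365, 594, 21]) cylinder(h = 143, r = 16);
translate([365, 594, 164]) cylinder(h = 21, r = 144);


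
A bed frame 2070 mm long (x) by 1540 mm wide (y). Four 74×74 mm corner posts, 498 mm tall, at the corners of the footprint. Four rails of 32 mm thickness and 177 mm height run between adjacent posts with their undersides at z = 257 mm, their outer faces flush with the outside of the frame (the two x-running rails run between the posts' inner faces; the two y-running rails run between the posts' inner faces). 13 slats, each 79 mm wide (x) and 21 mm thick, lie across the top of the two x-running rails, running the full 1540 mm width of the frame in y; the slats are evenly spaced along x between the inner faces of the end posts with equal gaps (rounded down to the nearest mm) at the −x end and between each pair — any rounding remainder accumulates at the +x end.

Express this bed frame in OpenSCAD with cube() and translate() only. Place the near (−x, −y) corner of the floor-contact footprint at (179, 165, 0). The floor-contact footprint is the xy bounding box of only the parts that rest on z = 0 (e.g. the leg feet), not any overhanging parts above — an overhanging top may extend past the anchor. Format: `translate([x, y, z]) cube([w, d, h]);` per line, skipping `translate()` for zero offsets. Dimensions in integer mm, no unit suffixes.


translate([179, 165, 0]) cube([74, 74, 498]);
translate([179, 1631, 0]) cube([74, 74, 498]);
translate([2175, 165, 0]) cube([74, 74, 498]);
translate([2175, 1631, 0]) cube([74, 74, 498]);
translate([253, 165, 257]) cube([1922, 32, 177]);
translate([253, 1673, 257]) cube([1922, 32, 177]);
translate([179, 239, 257]) cube([32, 1392, 177]);
translate([2217, 239, 257]) cube([32, 1392, 177]);
translate([316, 165, 434]) cube([79, 1540, 21]);
translate([458, 165, 434]) cube([79, 1540, 21]);
translate([600, 165, 434]) cube([79, 1540, 21]);
translate([742, 165, 434]) cube([79, 1540, 21]);
translate([884, 165, 434]) cube([79, 1540, 21]);
translate([1026, 165, 434]) cube([79, 1540, 21]);
translate([1168, 165, 434]) cube([79, 1540, 21]);
translate([1310, 165, 434]) cube([79, 1540, 21]);
translate([1452, 165, 434]) cube([79, 1540, 21]);
translate([1594, 165, 434]) cube([79, 1540, 21]);
translate([1736, 165, 434]) cube([79, 1540, 21]);
translate([1878, 165, 434]) cube([79, 1540, 21]);
translate([2020, 165, 434]) cube([79, 1540, 21]);


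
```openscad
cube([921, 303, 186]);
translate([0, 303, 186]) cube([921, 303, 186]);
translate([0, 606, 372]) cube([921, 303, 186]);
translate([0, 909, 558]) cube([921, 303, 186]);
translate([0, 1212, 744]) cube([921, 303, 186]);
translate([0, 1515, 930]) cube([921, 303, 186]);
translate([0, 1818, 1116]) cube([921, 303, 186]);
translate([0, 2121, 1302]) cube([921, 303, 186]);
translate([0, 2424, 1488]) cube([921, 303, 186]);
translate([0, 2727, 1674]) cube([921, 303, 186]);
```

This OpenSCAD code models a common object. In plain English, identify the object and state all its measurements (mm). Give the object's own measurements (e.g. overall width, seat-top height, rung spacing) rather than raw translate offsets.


A straight staircase of 10 solid steps. Each step is 921 mm wide (x), 303 mm deep (y, the going) and 186 mm tall (the rise). The first step rests on the floor; each subsequent step sits one going further in +y and one rise higher in +z, directly behind and above the previous step with no overlap.


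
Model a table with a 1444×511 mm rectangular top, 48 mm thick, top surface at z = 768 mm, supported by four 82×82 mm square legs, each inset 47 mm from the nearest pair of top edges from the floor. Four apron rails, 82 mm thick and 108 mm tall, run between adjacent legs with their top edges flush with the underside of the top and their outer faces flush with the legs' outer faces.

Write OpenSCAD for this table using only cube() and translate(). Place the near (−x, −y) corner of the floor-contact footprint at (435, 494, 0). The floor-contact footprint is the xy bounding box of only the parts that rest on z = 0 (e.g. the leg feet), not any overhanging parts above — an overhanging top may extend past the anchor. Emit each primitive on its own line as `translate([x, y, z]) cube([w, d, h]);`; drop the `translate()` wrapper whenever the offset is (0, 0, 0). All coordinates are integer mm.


translate([388, 447, 720]) cube([1444, 511, 48]);
translate([435, 494, 0]) cube([82, 82, 720]);
translate([1703, 494, 0]) cube([82, 82, 720]);
translate([435, 829, 0]) cube([82, 82, 720]);
translate([1703, 829, 0]) cube([82, 82, 720]);
translate([517, 494, 612]) cube([1186, 82, 108]);
translate([517, 829, 612]) cube([1186, 82, 108]);
translate([435, 576, 612]) cube([82, 253, 108]);
translate([1703, 576, 612]) cube([82, 253, 108]);


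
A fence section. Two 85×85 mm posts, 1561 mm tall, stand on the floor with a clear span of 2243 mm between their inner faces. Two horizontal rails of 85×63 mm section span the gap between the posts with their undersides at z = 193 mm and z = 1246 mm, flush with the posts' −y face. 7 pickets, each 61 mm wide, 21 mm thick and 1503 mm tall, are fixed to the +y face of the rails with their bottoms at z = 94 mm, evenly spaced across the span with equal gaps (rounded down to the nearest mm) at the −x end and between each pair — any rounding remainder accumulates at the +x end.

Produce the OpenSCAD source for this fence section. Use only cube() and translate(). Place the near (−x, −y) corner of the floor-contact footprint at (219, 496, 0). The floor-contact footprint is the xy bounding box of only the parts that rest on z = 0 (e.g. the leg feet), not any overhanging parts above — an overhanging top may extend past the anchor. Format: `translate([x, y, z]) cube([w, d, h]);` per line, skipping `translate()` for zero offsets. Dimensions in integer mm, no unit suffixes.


translate([219, 496, 0]) cube([85, 85, 1561]);
translate([2547, 496, 0]) cube([85, 85, 1561]);
translate([304, 496, 193]) cube([2243, 85, 63]);
translate([304, 496, 1246]) cube([2243, 85, 63]);
translate([531, 581, 94]) cube([61, 21, 1503]);
translate([819, 581, 94]) cube([61, 21, 1503]);
translate([1107, 581, 94]) cube([61, 21, 1503]);
translate([1395, 581, 94]) cube([61, 21, 1503]);
translate([1683, 581, 94]) cube([61, 21, 1503]);
translate([1971, 581, 94]) cube([61, 21, 1503]);
translate([2259, 581, 94]) cube([61, 21, 1503]);


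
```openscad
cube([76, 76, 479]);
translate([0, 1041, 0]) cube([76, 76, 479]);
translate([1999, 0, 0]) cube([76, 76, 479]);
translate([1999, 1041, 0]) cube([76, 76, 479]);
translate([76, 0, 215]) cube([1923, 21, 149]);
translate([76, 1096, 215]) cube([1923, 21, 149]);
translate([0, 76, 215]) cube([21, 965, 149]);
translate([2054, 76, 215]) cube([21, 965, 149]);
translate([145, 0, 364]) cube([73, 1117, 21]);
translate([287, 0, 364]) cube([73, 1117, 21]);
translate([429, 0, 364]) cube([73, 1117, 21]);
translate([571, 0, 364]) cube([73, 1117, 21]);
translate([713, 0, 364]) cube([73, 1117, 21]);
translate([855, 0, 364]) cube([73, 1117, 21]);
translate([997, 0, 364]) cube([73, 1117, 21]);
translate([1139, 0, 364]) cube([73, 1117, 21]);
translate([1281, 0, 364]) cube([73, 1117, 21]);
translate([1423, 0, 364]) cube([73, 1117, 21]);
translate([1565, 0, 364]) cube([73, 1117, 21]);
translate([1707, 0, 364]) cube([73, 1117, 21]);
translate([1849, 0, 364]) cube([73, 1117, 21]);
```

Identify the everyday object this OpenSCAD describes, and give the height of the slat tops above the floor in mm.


A bed frame. The slat-top height is 385 mm.

Four posts, four rails, and a row of slats — a bed frame. Slats sit on the rails at z = 215 + 149 = 364; with slat thickness 21, the top is 385 mm.


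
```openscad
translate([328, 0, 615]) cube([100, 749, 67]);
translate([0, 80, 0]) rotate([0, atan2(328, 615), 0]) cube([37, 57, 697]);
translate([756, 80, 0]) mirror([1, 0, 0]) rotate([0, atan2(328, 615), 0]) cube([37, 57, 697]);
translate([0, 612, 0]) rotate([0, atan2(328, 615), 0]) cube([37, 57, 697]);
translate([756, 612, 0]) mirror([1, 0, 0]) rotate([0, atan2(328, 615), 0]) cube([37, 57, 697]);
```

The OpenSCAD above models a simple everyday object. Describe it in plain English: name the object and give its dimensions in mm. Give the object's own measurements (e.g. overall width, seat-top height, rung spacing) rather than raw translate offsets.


A sawhorse. A 100×749×67 mm beam (x, y, z) sits on two A-frame leg pairs. Each pair is two raked legs of 37×57 mm section (57 mm along y) splaying symmetrically in x. Each leg rises 615 mm vertically over 328 mm of horizontal reach and is 697 mm long along its own axis. Every leg's outer bottom edge rests on the floor and its outer top edge meets a bottom edge of the beam — the left legs (tilting toward +x) meet the beam's −x bottom edge, the right legs (their mirror images, tilting toward −x) meet its +x bottom edge — so the leg tops tuck under the beam, the beam's underside is 615 mm above the floor, and the feet are 756 mm apart outside-to-outside with the beam centred between them. The two leg pairs are set in 80 mm from either end of the beam.


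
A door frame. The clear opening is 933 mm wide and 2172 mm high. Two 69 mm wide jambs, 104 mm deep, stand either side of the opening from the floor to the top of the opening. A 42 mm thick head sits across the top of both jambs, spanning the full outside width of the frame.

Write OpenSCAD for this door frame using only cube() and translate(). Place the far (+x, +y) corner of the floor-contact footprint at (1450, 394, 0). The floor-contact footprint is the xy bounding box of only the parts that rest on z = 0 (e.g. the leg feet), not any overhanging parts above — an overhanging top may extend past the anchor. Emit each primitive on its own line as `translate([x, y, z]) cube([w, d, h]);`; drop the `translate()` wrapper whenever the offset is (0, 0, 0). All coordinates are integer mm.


translate([379, 290, 0]) cube([69, 104, 2172]);
translate([1381, 290, 0]) cube([69, 104, 2172]);
translate([379, 290, 2172]) cube([1071, 104, 42]);


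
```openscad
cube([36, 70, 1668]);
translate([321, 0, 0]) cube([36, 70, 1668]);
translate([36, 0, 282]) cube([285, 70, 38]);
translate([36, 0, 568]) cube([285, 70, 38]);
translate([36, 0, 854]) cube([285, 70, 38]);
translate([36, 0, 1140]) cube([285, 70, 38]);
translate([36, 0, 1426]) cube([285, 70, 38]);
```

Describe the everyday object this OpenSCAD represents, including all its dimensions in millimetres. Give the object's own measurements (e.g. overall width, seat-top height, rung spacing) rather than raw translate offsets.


A straight ladder. Two 36×70 mm vertical rails, 1668 mm tall, stand 357 mm apart (outside-to-outside) with their front faces coplanar on the −y side. 5 rungs, each 70 mm deep and 38 mm tall, span between the inner faces of the rails, front faces flush with the rails. The lowest rung's underside is at z = 282 mm and rungs are spaced 286 mm apart (underside to underside).


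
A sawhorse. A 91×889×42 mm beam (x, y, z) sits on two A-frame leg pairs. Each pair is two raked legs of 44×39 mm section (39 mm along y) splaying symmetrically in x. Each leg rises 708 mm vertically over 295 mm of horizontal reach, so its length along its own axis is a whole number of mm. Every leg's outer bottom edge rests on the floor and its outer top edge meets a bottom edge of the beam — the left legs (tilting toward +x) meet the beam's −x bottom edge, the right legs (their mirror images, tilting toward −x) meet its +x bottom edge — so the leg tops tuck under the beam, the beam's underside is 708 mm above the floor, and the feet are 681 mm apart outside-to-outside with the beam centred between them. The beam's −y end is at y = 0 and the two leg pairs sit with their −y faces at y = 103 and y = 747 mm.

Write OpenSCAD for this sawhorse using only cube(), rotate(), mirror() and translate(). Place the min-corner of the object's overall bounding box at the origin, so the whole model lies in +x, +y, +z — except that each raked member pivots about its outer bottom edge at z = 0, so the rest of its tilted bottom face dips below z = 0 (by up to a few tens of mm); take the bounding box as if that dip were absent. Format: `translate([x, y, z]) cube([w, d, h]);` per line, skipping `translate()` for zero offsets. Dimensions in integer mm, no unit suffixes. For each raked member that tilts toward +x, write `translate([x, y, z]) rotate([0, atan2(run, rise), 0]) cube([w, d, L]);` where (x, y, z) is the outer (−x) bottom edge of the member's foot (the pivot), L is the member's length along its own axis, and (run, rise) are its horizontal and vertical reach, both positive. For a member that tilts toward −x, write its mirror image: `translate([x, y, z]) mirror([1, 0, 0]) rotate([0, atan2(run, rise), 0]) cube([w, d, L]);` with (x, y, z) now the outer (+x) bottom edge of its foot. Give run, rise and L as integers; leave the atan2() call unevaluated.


// leg length = √(295² + 708²) = 767
// right-leg outer foot x = 2·295 + 91 = 681
// beam min-corner = (295, 0, 708)
translate([295, 0, 708]) cube([91, 889, 42]);
translate([0, 103, 0]) rotate([0, atan2(295, 708), 0]) cube([44, 39, 767]);
translate([681, 103, 0]) mirror([1, 0, 0]) rotate([0, atan2(295, 708), 0]) cube([44, 39, 767]);
translate([0, 747, 0]) rotate([0, atan2(295, 708), 0]) cube([44, 39, 767]);
translate([681, 747, 0]) mirror([1, 0, 0]) rotate([0, atan2(295, 708), 0]) cube([44, 39, 767]);


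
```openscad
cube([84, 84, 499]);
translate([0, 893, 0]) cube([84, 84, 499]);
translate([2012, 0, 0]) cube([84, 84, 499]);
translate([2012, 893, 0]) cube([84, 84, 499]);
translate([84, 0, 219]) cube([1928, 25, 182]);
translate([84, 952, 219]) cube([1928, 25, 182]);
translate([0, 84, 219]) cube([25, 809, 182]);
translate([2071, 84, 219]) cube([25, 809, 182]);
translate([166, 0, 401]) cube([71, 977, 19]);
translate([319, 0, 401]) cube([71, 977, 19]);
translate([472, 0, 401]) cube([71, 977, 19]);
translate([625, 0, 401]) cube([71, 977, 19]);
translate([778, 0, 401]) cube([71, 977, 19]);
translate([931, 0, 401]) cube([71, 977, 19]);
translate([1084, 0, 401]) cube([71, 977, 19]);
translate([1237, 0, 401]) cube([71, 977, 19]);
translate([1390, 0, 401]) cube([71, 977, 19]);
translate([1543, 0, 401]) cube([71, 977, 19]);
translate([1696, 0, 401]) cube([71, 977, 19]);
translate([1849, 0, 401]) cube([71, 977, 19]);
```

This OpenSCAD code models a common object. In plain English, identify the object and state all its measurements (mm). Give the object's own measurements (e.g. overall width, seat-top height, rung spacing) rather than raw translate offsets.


A bed frame 2096 mm long (x) by 977 mm wide (y). Four 84×84 mm corner posts, 499 mm tall, at the corners of the footprint. Four rails of 25 mm thickness and 182 mm height run between adjacent posts with their undersides at z = 219 mm, their outer faces flush with the outside of the frame (the two x-running rails run between the posts' inner faces; the two y-running rails run between the posts' inner faces). 12 slats, each 71 mm wide (x) and 19 mm thick, lie across the top of the two x-running rails, running the full 977 mm width of the frame in y; along x they sit between the end posts with a 82 mm gap after the −x posts and between neighbouring slats, leaving 92 mm before the +x posts.


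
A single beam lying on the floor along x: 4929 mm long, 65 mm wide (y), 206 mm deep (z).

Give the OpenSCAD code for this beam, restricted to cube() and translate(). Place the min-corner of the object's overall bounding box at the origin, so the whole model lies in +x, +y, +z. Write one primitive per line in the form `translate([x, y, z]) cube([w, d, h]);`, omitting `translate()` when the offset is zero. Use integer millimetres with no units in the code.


cube([4929, 65, 206]);


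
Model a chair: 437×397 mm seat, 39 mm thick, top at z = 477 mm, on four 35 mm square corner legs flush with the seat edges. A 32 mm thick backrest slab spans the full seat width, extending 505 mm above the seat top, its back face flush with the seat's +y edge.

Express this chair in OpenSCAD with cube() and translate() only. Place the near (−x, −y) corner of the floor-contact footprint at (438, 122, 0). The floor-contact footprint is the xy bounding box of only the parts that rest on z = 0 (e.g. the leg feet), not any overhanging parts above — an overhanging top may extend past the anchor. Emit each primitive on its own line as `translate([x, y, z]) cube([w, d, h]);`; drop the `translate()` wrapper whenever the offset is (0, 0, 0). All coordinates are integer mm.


// leg_h = 477 - 39 = 438
translate([438, 122, 438]) cube([437, 397, 39]);
translate([438, 122, 0]) cube([35, 35, 438]);
translate([840, 122, 0]) cube([35, 35, 438]);
translate([438, 484, 0]) cube([35, 35, 438]);
translate([840, 484, 0]) cube([35, 35, 438]);
translate([438, 487, 477]) cube([437, 32, 505]);


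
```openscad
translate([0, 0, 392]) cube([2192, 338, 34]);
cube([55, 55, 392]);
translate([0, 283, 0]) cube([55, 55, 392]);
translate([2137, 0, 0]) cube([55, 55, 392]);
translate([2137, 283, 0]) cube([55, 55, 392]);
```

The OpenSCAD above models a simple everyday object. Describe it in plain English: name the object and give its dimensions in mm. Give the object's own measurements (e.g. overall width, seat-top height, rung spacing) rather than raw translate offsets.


A long wooden bench with a 2192 mm (x) × 338 mm (y) seat, 34 mm thick, its top surface 426 mm above the floor. Four 55 mm square legs at the seat corners, flush with the edges, run from z = 0 to the seat underside.


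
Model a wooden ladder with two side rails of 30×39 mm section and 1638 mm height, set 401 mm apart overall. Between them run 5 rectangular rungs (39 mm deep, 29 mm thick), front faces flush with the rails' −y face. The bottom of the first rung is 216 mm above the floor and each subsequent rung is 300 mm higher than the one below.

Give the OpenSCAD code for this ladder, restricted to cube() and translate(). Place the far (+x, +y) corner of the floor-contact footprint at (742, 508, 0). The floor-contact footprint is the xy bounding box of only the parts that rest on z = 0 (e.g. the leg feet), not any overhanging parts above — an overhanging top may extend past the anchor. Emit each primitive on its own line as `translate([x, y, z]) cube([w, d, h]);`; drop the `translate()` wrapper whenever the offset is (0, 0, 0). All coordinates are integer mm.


translate([341, 469, 0]) cube([30, 39, 1638]);
translate([712, 469, 0]) cube([30, 39, 1638]);
translate([371, 469, 216]) cube([341, 39, 29]);
translate([371, 469, 516]) cube([341, 39, 29]);
translate([371, 469, 816]) cube([341, 39, 29]);
translate([371, 469, 1116]) cube([341, 39, 29]);
translate([371, 469, 1416]) cube([341, 39, 29]);
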